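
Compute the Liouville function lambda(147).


The Liouville function is lambda(k) = (-1)^Omega(k), where Omega(k) counts the prime factors of k with multiplicity.
Factoring: 147 = 3 * 7 * 7, so Omega(147) = 3.
lambda(147) = (-1)^3 = -1.

-1


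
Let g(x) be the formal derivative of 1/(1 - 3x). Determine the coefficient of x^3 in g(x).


Differentiate termwise: d/dx sum_{k>=0} 3^k x^k = sum_{k>=1} k 3^k x^(k-1) = sum_{j>=0} (j+1) 3^(j+1) x^j.
Equivalently, d/dx [1/(1 - 3x)] = 3/(1 - 3x)^2.
For j = 3: 4 * 3^4 = 4 * 81 = 324.

324


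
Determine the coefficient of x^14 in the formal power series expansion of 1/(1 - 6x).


The geometric series identity gives 1/(1 - c x) = sum_{k>=0} c^k x^k, so the coefficient of x^k is c^k.
Here c = 6 and k = 14.
Computing: 6^14 = 78364164096

78364164096


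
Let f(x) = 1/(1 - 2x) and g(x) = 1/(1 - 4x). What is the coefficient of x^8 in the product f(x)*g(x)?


The coefficient of x^n in f*g is the Cauchy product: sum_{k=0}^{n} a^k * b^(n-k).
With a=2, b=4, n=8:
sum_{k=0}^{8} 2^k * 4^(8-k)
= 130816

130816


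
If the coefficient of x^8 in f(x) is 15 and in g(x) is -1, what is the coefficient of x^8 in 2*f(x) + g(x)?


Scalar multiplication scales coefficients: 2 * 15 = 30.
Then add the g coefficient: 30 + -1
= 29

29


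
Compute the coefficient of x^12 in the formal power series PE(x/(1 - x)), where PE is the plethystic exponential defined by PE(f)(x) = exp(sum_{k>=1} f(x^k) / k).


For f(x) = x/(1 - x) we have
sum_{k>=1} f(x^k) / k = sum_{k>=1} (1/k) * x^k / (1 - x^k) = sum_{k, m >= 1} x^(k m) / k,
which after exponentiating simplifies to
PE(x/(1 - x)) = prod_{k>=1} 1 / (1 - x^k).
This is the generating function for the partition function p(n), so the coefficient of x^12 is p(12).
Computing p(12) by dynamic programming over parts 1, 2, ..., 12: p(12) = 77.

77


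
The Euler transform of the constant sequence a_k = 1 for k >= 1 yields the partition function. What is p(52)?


The Euler transform converts the sequence a_k = 1 into the number of integer partitions.
Using the recurrence or dynamic programming:
p(52) = 281589

281589


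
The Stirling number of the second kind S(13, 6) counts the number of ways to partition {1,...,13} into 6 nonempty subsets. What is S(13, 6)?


Using the explicit formula S(n,k) = (1/k!) sum_{j=0}^{k} (-1)^(k-j) C(k,j) j^n:
S(13, 6) = 9321312
Equivalently, S(n,k) is n! times the coefficient of x^n in the EGF (e^x - 1)^k / k!.

9321312


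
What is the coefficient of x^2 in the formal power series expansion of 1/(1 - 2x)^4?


The general identity 1/(1 - c x)^r = sum_{k>=0} c^k C(k + r - 1, r - 1) x^k follows by substituting y = c x into 1/(1 - y)^r = sum_{k>=0} C(k + r - 1, r - 1) y^k.
For c = 2, r = 4, k = 2:
2^2 * C(5, 3) = 4 * 10 = 40.

40


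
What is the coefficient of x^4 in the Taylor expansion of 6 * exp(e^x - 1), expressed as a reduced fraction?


exp(e^x - 1) = sum_{k>=0} Bell_k x^k / k!, where Bell_k is the k-th Bell number.
So the coefficient of x^4 is 6 * Bell_4 / 4!.
Computing: Bell_4 = 15 and 4! = 24, giving
6 * 15/24 = 15/4.

15/4


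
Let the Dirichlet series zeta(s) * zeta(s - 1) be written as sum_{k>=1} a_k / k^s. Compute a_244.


Convolution gives a_k = sum_{d | k} d * 1 = sum_{d | k} d = sigma(k), the sum of positive divisors of k.
For k = 244, the divisors are 1, 2, 4, 61, 122, 244, so
sigma(244) = 1 + 2 + 4 + 61 + 122 + 244 = 434.

434


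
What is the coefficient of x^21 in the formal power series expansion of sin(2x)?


The Maclaurin series is sin(t) = sum_{k>=0} (-1)^k t^(2k+1) / (2k+1)!, so substituting t = 2x, only odd powers of x are nonzero, with coefficient of x^(2k+1) equal to (-1)^k 2^(2k+1) / (2k+1)!.
Write 21 = 2*10 + 1, giving the coefficient (-1)^10 * 2^21 / 21! = 2097152/51090942171709440000 = 8/194896477400625.

8/194896477400625


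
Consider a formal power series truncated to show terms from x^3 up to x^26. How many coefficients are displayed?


From x^3 to x^26 inclusive, the count is 26 - 3 + 1 = 24.

24


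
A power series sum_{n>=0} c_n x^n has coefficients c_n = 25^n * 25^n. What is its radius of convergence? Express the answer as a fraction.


By the root test (Cauchy-Hadamard), the radius is R = 1 / limsup_n |c_n|^(1/n).
Here |c_n|^(1/n) = (25^n * 25^n)^(1/n) = 25 * 25 = 625 for all n.
So R = 1/625 = 1/625.

1/625


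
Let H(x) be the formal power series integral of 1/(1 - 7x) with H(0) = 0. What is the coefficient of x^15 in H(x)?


1/(1 - 7x) = sum_{k>=0} 7^k x^k. Integrating termwise with H(0) = 0:
H(x) = sum_{k>=0} 7^k x^(k+1) / (k+1) = sum_{m>=1} 7^(m-1) x^m / m.
For m = 15: 7^14/15 = 678223072849/15 = 678223072849/15.

678223072849/15


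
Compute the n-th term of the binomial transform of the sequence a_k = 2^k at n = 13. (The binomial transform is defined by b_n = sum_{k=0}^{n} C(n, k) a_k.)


With a_k = 2^k, b_n = sum_{k=0}^{n} C(n, k) 2^k = (1 + 2)^n by the binomial theorem.
For n = 13: (1 + 2)^13 = 3^13 = 1594323.

1594323


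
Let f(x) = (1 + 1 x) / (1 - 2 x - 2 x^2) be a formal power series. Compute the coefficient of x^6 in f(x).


Write f(x) = sum_{k>=0} a_k x^k. Multiplying both sides by 1 - 2 x - 2 x^2 gives
(1 - 2 x - 2 x^2) sum_{k>=0} a_k x^k = 1 + 1 x.
Matching coefficients:
 x^0: a_0 = 1
 x^1: a_1 - 2 a_0 = 1  =>  a_1 = 2*1 + 1 = 3
 x^k (k >= 2): a_k = 2 a_{k-1} + 2 a_{k-2}.
Iterating: a_2 = 8, a_3 = 22, a_4 = 60, a_5 = 164, a_6 = 448.
So the coefficient of x^6 is 448.

448


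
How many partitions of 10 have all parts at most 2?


Using the generating function (1-x)^(-1)(1-x^2)^(-1),
the coefficient of x^10 counts these restricted partitions.
Result = 6

6


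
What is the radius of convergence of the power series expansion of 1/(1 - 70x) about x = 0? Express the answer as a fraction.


Expanding 1/(1 - 70x) = sum_{k>=0} 70^k x^k, the series converges when |70x| < 1, i.e., |x| < 1/70.
So the radius of convergence is 1/70 = 1/70.

1/70


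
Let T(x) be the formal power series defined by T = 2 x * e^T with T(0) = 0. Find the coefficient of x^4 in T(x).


Apply the Lagrange inversion formula: if T = 2 x * phi(T) with phi(t) = e^t, then
[x^n] T = 2^n * (1/n) [t^(n-1)] phi(t)^n = 2^n * (1/n) [t^(n-1)] e^(n t) = 2^n * (1/n) * n^(n-1) / (n-1)! = 2^n * n^(n-1) / n!.
When c = 1 this is the Cayley count of rooted labeled trees on n vertices, divided by n!.
For n = 4: 2^4 * 4^3 / 4! = 16 * 64/24 = 128/3.

128/3


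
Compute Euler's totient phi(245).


phi(n) counts integers in [1, n] coprime to n. Using the multiplicative formula phi(n) = n * prod_{p | n} (1 - 1/p):
245 = 5 * 7^2, so
phi(245) = 245 * (1 - 1/5) * (1 - 1/7) = 168.

168


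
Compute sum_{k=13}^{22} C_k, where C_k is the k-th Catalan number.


C_13 through C_22: 742900, 2674440, 9694845, 35357670, 129644790, 477638700, 1767263190, 6564120420, 24466267020, 91482563640
Sum = 742900 + 2674440 + 9694845 + 35357670 + 129644790 + 477638700 + 1767263190 + 6564120420 + 24466267020 + 91482563640
= 124935967615

124935967615


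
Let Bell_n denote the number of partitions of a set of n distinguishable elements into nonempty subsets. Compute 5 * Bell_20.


Bell_20 can be computed from the Bell triangle or from Dobinski's identity Bell_n = (1/e) * sum_{k>=0} k^n / k!.
Computing Bell_20 = 51724158235372.
Then 5 * 51724158235372 = 258620791176860.

258620791176860


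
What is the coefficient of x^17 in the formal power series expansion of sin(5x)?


The Maclaurin series is sin(t) = sum_{k>=0} (-1)^k t^(2k+1) / (2k+1)!, so substituting t = 5x, only odd powers of x are nonzero, with coefficient of x^(2k+1) equal to (-1)^k 5^(2k+1) / (2k+1)!.
Write 17 = 2*8 + 1, giving the coefficient (-1)^8 * 5^17 / 17! = 762939453125/355687428096000 = 6103515625/2845499424768.

6103515625/2845499424768


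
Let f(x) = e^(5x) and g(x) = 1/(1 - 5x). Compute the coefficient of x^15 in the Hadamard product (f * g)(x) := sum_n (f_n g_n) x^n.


Expanding: f_k = 5^k/k! (from e^(5x)) and g_k = 5^k (from 1/(1 - 5x)). So the Hadamard coefficient (f * g)_k = 5^k 5^k / k! = (25)^k / k!.
For k = 15: 25^15/15! = 931322574615478515625/1307674368000 = 7450580596923828125/10461394944.

7450580596923828125/10461394944


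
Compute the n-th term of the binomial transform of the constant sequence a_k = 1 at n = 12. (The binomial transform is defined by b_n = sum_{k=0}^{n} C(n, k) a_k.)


With a_k = 1 for all k, b_n = sum_{k=0}^{n} C(n, k) = 2^n by the binomial theorem.
For n = 12: 2^12 = 4096.

4096


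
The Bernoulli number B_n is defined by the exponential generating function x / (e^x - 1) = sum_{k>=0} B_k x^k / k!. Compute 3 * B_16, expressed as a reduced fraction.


Bernoulli numbers can also be computed recursively via B_0 = 1 and sum_{j=0}^{m} C(m+1, j) B_j = 0 for m >= 1. Odd-index Bernoulli numbers vanish for k >= 3.
Computing B_16 = -3617/510, so 3 * B_16 = 3 * -3617/510 = -3617/170.

-3617/170


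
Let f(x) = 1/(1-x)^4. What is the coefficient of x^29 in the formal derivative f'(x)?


Differentiate: d/dx [ 1/(1-x)^r ] = r / (1-x)^(r+1).
Here r = 4, so f'(x) = 4 / (1-x)^5.
The expansion of 1/(1-x)^(r+1) has coefficient of x^n equal to C(n+r, r).
So the coefficient of x^29 in f'(x) is
4 * C(33, 4) = 4 * 40920 = 163680

163680


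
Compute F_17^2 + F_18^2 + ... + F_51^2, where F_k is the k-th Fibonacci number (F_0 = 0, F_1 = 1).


There is a standard identity sum_{k=0}^{N} F_k^2 = F_N * F_{N+1} (proved inductively from the telescoping relation F_k^2 = F_k F_{k+1} - F_{k-1} F_k). Then
sum_{k=17}^{51} F_k^2 = F_51 F_52 - F_16 F_17.
Computing: F_51 = 20365011074, F_52 = 32951280099, F_16 = 987, F_17 = 1597.
Sum = 20365011074 * 32951280099 - 987 * 1597 = 671053184118609240087.

671053184118609240087


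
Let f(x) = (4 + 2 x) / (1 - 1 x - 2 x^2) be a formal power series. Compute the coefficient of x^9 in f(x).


Write f(x) = sum_{k>=0} a_k x^k. Multiplying both sides by 1 - 1 x - 2 x^2 gives
(1 - 1 x - 2 x^2) sum_{k>=0} a_k x^k = 4 + 2 x.
Matching coefficients:
 x^0: a_0 = 4
 x^1: a_1 - 1 a_0 = 2  =>  a_1 = 1*4 + 2 = 6
 x^k (k >= 2): a_k = 1 a_{k-1} + 2 a_{k-2}.
Iterating: a_2 = 14, a_3 = 26, a_4 = 54, a_5 = 106, a_6 = 214, a_7 = 426, a_8 = 854, a_9 = 1706.
So the coefficient of x^9 is 1706.

1706


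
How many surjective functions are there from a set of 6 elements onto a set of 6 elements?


By inclusion-exclusion on which target elements are missed, the number of surjections from an n-set onto a k-set is
surj(n, k) = sum_{j=0}^{k} (-1)^j C(k, j) (k - j)^n.
Equivalently surj(n, k) = k! * S(n, k), where S(n, k) is the Stirling number of the second kind.
For n = 6, k = 6:
S(6, 6) = 1, so
surj = 6! * 1 = 720 * 1 = 720.

720


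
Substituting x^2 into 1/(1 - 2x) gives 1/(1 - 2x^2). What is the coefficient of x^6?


The coefficient of x^(2m) in 1/(1 - 2x^2) is 2^m.
With n = 6 = 2*3, the coefficient is 2^3 = 8.

8


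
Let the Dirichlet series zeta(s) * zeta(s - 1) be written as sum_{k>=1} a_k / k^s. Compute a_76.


Convolution gives a_k = sum_{d | k} d * 1 = sum_{d | k} d = sigma(k), the sum of positive divisors of k.
For k = 76, the divisors are 1, 2, 4, 19, 38, 76, so
sigma(76) = 1 + 2 + 4 + 19 + 38 + 76 = 140.

140


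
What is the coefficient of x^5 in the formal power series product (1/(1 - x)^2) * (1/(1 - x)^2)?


Combine the factors: (1/(1 - x)^2) * (1/(1 - x)^2) = 1/(1 - x)^4.
Then use 1/(1 - x)^r = sum_{k>=0} C(k + r - 1, r - 1) x^k with r = 4 and k = 5:
C(8, 3) = 56.

56


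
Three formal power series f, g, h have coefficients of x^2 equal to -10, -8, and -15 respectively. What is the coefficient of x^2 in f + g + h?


Series addition is componentwise:
-10 + -8 + -15
= -33

-33


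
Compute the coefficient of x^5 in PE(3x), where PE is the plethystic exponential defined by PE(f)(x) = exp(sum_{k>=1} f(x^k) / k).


With f(x) = 3x, the exponent is sum_{k>=1} 3 x^k / k = 3 * (-ln(1 - x)). Exponentiating:
PE(3x) = exp(-3 ln(1 - x)) = 1/(1 - x)^3.
By the negative binomial expansion, [x^n] 1/(1 - x)^3 = C(n + 2, 2).
For n = 5: C(7, 2) = 21.

21


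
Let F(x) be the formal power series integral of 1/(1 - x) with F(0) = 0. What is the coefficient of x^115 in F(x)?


1/(1 - x) = sum_{k>=0} x^k. Integrating termwise and using F(0) = 0 gives
F(x) = sum_{k>=0} x^(k+1) / (k+1) = sum_{m>=1} x^m / m = -ln(1 - x).
So the coefficient of x^115 is 1/115 = 1/115.

1/115


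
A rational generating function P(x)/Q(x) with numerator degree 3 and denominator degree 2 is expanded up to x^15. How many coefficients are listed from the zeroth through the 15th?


Expanding up to x^15 gives the coefficients for x^0, x^1, ..., x^15.
That is 15 + 1 = 16 coefficients in total.

16


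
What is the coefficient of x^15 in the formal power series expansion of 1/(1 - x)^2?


The negative binomial / multiset identity is
1/(1 - x)^r = sum_{k>=0} C(k + r - 1, r - 1) x^k.
Here r = 2 and k = 15, so the coefficient is
C(15 + 1, 1) = C(16, 1)
= 16

16


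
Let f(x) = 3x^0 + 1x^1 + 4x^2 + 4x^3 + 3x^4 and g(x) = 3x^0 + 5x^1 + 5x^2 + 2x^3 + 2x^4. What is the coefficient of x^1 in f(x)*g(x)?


Cauchy product at x^1:
3*5 + 1*3
= 18

18


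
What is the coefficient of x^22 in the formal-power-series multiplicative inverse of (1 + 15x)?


The inverse is 1/(1 + 15x). Apply the geometric identity 1/(1 - y) = sum_{k>=0} y^k with y = -15x:
1/(1 + 15x) = sum_{k>=0} (-15)^k x^k.
So the coefficient of x^22 is (-15)^22 = 74818276426792144775390625.

74818276426792144775390625


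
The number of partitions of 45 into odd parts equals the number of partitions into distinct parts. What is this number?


Computing partitions of 45 into odd parts (1, 3, 5, ...):
Using the generating function prod_{k>=0} 1/(1-x^(2k+1)),
the count is 2048

2048


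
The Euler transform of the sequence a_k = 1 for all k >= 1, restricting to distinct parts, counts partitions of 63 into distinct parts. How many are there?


Partitions of 63 into distinct parts can be computed via generating function.
Product (1+x)(1+x^2)(1+x^3)...
The coefficient of x^63 = 14848

14848


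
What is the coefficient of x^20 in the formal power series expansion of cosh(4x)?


The Maclaurin series is cosh(t) = sum_{m>=0} t^(2m) / (2m)!, so substituting t = 4x, only even powers of x are nonzero, with coefficient of x^(2m) equal to 4^(2m) / (2m)!.
For x^20 the coefficient is 4^20/20! = 1099511627776/2432902008176640000 = 4194304/9280784638125.

4194304/9280784638125


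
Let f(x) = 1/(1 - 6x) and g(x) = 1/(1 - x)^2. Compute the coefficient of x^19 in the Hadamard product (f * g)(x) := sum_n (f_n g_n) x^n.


f has coefficients f_k = 6^k. For g = 1/(1 - x)^2 the coefficient is g_k = C(k + 1, 1) = k + 1. The Hadamard coefficient is (f * g)_k = 6^k * (k + 1).
For k = 19: 6^19 * 20 = 609359740010496 * 20 = 12187194800209920.

12187194800209920


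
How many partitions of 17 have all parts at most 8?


Using the generating function (1-x)^(-1)(1-x^2)^(-1)...(1-x^8)^(-1),
the coefficient of x^17 counts these restricted partitions.
Result = 230

230


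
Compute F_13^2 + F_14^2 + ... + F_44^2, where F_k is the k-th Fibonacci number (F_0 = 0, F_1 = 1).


There is a standard identity sum_{k=0}^{N} F_k^2 = F_N * F_{N+1} (proved inductively from the telescoping relation F_k^2 = F_k F_{k+1} - F_{k-1} F_k). Then
sum_{k=13}^{44} F_k^2 = F_44 F_45 - F_12 F_13.
Computing: F_44 = 701408733, F_45 = 1134903170, F_12 = 144, F_13 = 233.
Sum = 701408733 * 1134903170 - 144 * 233 = 796030994547350058.

796030994547350058


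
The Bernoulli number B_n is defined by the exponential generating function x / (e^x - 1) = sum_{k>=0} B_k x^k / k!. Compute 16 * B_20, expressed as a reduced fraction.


Bernoulli numbers can also be computed recursively via B_0 = 1 and sum_{j=0}^{m} C(m+1, j) B_j = 0 for m >= 1. Odd-index Bernoulli numbers vanish for k >= 3.
Computing B_20 = -174611/330, so 16 * B_20 = 16 * -174611/330 = -1396888/165.

-1396888/165


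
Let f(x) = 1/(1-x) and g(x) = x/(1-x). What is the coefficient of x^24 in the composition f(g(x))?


First simplify the composition: f(g(x)) = 1/(1 - x/(1-x)) = (1-x)/((1-x) - x) = (1-x)/(1-2x).
Now extract the coefficient. Write (1-x)/(1-2x) = 1/(1-2x) - x/(1-2x).
The coefficient of x^n in 1/(1-2x) is 2^n, and in x/(1-2x) is 2^(n-1) (for n >= 1).
So the coefficient of x^24 is 2^24 - 2^23 = 16777216 - 8388608 = 8388608.

8388608


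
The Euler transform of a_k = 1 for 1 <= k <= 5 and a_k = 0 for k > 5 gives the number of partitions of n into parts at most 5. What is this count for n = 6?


Partitions of 6 into parts at most 5:
Using generating function (1-x)^(-1)(1-x^2)^(-1)...(1-x^5)^(-1),
the coefficient of x^6 = 10

10


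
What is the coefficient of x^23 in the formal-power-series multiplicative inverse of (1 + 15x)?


The inverse is 1/(1 + 15x). Apply the geometric identity 1/(1 - y) = sum_{k>=0} y^k with y = -15x:
1/(1 + 15x) = sum_{k>=0} (-15)^k x^k.
So the coefficient of x^23 is (-15)^23 = -1122274146401882171630859375.

-1122274146401882171630859375


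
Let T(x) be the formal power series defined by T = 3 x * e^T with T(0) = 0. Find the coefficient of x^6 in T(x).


Apply the Lagrange inversion formula: if T = 3 x * phi(T) with phi(t) = e^t, then
[x^n] T = 3^n * (1/n) [t^(n-1)] phi(t)^n = 3^n * (1/n) [t^(n-1)] e^(n t) = 3^n * (1/n) * n^(n-1) / (n-1)! = 3^n * n^(n-1) / n!.
When c = 1 this is the Cayley count of rooted labeled trees on n vertices, divided by n!.
For n = 6: 3^6 * 6^5 / 6! = 729 * 7776/720 = 39366/5.

39366/5


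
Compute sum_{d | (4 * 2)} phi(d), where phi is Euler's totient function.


First, 4 * 2 = 8. One classical identity is sum_{d | n} phi(d) = n (each k in [1, n] has a unique gcd with n, and among the k's with gcd(k, n) = n/d there are phi(d) of them). So the sum equals 8. We also verify directly:
Divisors of 8: 1, 2, 4, 8.
phi values: 1, 1, 2, 4.
Sum = 8.

8


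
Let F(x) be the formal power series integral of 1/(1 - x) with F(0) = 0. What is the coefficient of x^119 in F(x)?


1/(1 - x) = sum_{k>=0} x^k. Integrating termwise and using F(0) = 0 gives
F(x) = sum_{k>=0} x^(k+1) / (k+1) = sum_{m>=1} x^m / m = -ln(1 - x).
So the coefficient of x^119 is 1/119 = 1/119.

1/119


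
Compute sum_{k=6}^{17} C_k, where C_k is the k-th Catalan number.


C_6 through C_17: 132, 429, 1430, 4862, 16796, 58786, 208012, 742900, 2674440, 9694845, 35357670, 129644790
Sum = 132 + 429 + 1430 + 4862 + 16796 + 58786 + 208012 + 742900 + 2674440 + 9694845 + 35357670 + 129644790
= 178405092

178405092


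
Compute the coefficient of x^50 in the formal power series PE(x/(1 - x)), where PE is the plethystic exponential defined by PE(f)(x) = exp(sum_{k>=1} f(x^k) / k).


For f(x) = x/(1 - x) we have
sum_{k>=1} f(x^k) / k = sum_{k>=1} (1/k) * x^k / (1 - x^k) = sum_{k, m >= 1} x^(k m) / k,
which after exponentiating simplifies to
PE(x/(1 - x)) = prod_{k>=1} 1 / (1 - x^k).
This is the generating function for the partition function p(n), so the coefficient of x^50 is p(50).
Computing p(50) by dynamic programming over parts 1, 2, ..., 50: p(50) = 204226.

204226


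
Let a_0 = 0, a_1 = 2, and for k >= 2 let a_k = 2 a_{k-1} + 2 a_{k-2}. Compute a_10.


Iterating the recurrence forward:
a_0 = 0
a_1 = 2
a_2 = 2*2 + 2*0 = 4
a_3 = 2*4 + 2*2 = 12
a_4 = 2*12 + 2*4 = 32
a_5 = 2*32 + 2*12 = 88
a_6 = 2*88 + 2*32 = 240
a_7 = 2*240 + 2*88 = 656
a_8 = 2*656 + 2*240 = 1792
a_9 = 2*1792 + 2*656 = 4896
a_10 = 2*4896 + 2*1792 = 13376
So a_10 = 13376.

13376


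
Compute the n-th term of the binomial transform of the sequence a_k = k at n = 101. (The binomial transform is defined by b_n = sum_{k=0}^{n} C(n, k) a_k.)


With a_k = k, b_n = sum_{k=0}^{n} C(n, k) k. Using k * C(n, k) = n * C(n-1, k-1) gives b_n = n * sum_{k>=1} C(n-1, k-1) = n * 2^(n-1).
For n = 101: 101 * 2^100 = 101 * 1267650600228229401496703205376 = 128032710623051169551167023742976.

128032710623051169551167023742976


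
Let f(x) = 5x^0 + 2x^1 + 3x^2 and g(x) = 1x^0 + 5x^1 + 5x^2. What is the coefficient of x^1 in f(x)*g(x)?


Cauchy product at x^1:
5*5 + 2*1
= 27

27


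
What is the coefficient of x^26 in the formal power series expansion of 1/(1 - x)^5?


The negative binomial / multiset identity is
1/(1 - x)^r = sum_{k>=0} C(k + r - 1, r - 1) x^k.
Here r = 5 and k = 26, so the coefficient is
C(26 + 4, 4) = C(30, 4)
= 27405

27405


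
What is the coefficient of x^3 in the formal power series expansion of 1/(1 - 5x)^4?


The general identity 1/(1 - c x)^r = sum_{k>=0} c^k C(k + r - 1, r - 1) x^k follows by substituting y = c x into 1/(1 - y)^r = sum_{k>=0} C(k + r - 1, r - 1) y^k.
For c = 5, r = 4, k = 3:
5^3 * C(6, 3) = 125 * 20 = 2500.

2500


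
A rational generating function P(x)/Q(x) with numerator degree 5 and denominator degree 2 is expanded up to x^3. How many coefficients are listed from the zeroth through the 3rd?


Expanding up to x^3 gives the coefficients for x^0, x^1, ..., x^3.
That is 3 + 1 = 4 coefficients in total.

4


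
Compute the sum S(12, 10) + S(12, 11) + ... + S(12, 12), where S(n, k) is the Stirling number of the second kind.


By definition, S(n, k) counts partitions of an n-set into exactly k nonempty blocks.
Computing row n = 12 for k = 10..12:
S(12, k): 1705, 66, 1
Sum = 1772.

1772


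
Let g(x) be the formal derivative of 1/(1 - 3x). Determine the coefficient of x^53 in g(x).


Differentiate termwise: d/dx sum_{k>=0} 3^k x^k = sum_{k>=1} k 3^k x^(k-1) = sum_{j>=0} (j+1) 3^(j+1) x^j.
Equivalently, d/dx [1/(1 - 3x)] = 3/(1 - 3x)^2.
For j = 53: 54 * 3^54 = 54 * 58149737003040059690390169 = 3140085798164163223281069126.

3140085798164163223281069126


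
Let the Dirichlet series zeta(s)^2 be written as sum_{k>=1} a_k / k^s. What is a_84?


The Dirichlet convolution of the constant function 1 with itself gives (1 * 1)(k) = sum_{d | k} 1 = d(k), the number of positive divisors of k.
Since zeta(s) = sum_{k>=1} 1/k^s, we have zeta(s)^2 = sum_{k>=1} d(k)/k^s, so a_k = d(k).
For k = 84: the divisors are 1, 2, 3, 4, 6, 7, 12, 14, 21, 28, 42, 84.
Count = 12.

12


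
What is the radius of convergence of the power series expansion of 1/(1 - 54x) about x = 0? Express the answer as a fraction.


Expanding 1/(1 - 54x) = sum_{k>=0} 54^k x^k, the series converges when |54x| < 1, i.e., |x| < 1/54.
So the radius of convergence is 1/54 = 1/54.

1/54


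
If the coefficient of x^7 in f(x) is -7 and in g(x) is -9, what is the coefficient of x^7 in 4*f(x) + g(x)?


Scalar multiplication scales coefficients: 4 * -7 = -28.
Then add the g coefficient: -28 + -9
= -37

-37


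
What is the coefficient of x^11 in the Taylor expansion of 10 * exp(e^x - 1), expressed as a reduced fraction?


exp(e^x - 1) = sum_{k>=0} Bell_k x^k / k!, where Bell_k is the k-th Bell number.
So the coefficient of x^11 is 10 * Bell_11 / 11!.
Computing: Bell_11 = 678570 and 11! = 39916800, giving
10 * 678570/39916800 = 22619/133056.

22619/133056


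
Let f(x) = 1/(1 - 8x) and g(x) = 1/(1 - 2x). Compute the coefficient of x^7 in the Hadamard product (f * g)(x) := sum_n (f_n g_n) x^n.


f has coefficients f_k = 8^k and g has coefficients g_k = 2^k, so the Hadamard product has coefficient (f*g)_k = 8^k * 2^k = 16^k.
For k = 7: 16^7 = 268435456.

268435456


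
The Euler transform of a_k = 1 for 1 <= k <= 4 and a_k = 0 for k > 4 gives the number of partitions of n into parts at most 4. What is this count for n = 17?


Partitions of 17 into parts at most 4:
Using generating function (1-x)^(-1)(1-x^2)^(-1)...(1-x^4)^(-1),
the coefficient of x^17 = 72

72


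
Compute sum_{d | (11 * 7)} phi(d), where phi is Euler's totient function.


First, 11 * 7 = 77. One classical identity is sum_{d | n} phi(d) = n (each k in [1, n] has a unique gcd with n, and among the k's with gcd(k, n) = n/d there are phi(d) of them). So the sum equals 77. We also verify directly:
Divisors of 77: 1, 7, 11, 77.
phi values: 1, 6, 10, 60.
Sum = 77.

77


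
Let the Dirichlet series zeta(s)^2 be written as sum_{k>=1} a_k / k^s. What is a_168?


The Dirichlet convolution of the constant function 1 with itself gives (1 * 1)(k) = sum_{d | k} 1 = d(k), the number of positive divisors of k.
Since zeta(s) = sum_{k>=1} 1/k^s, we have zeta(s)^2 = sum_{k>=1} d(k)/k^s, so a_k = d(k).
For k = 168: the divisors are 1, 2, 3, 4, 6, 7, 8, 12, 14, 21, 24, 28, 42, 56, 84, 168.
Count = 16.

16


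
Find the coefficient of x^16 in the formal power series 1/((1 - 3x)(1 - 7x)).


By partial fractions or Cauchy convolution:
The coefficient equals sum_{k=0}^{16} 3^k * 7^(16-k).
= 58157596211761

58157596211761


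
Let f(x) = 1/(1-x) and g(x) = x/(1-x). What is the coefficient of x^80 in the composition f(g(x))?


First simplify the composition: f(g(x)) = 1/(1 - x/(1-x)) = (1-x)/((1-x) - x) = (1-x)/(1-2x).
Now extract the coefficient. Write (1-x)/(1-2x) = 1/(1-2x) - x/(1-2x).
The coefficient of x^n in 1/(1-2x) is 2^n, and in x/(1-2x) is 2^(n-1) (for n >= 1).
So the coefficient of x^80 is 2^80 - 2^79 = 1208925819614629174706176 - 604462909807314587353088 = 604462909807314587353088.

604462909807314587353088


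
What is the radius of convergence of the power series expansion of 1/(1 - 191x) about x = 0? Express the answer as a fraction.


Expanding 1/(1 - 191x) = sum_{k>=0} 191^k x^k, the series converges when |191x| < 1, i.e., |x| < 1/191.
So the radius of convergence is 1/191 = 1/191.

1/191


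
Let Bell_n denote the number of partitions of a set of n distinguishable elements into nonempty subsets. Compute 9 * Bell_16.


Bell_16 can be computed from the Bell triangle or from Dobinski's identity Bell_n = (1/e) * sum_{k>=0} k^n / k!.
Computing Bell_16 = 10480142147.
Then 9 * 10480142147 = 94321279323.

94321279323


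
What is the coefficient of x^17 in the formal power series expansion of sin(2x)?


The Maclaurin series is sin(t) = sum_{k>=0} (-1)^k t^(2k+1) / (2k+1)!, so substituting t = 2x, only odd powers of x are nonzero, with coefficient of x^(2k+1) equal to (-1)^k 2^(2k+1) / (2k+1)!.
Write 17 = 2*8 + 1, giving the coefficient (-1)^8 * 2^17 / 17! = 131072/355687428096000 = 4/10854718875.

4/10854718875


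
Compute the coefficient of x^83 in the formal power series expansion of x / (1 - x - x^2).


Let f(x) = sum_{k>=0} a_k x^k. Multiplying f(x) * (1 - x - x^2) = x and matching coefficients gives a_0 = 0, a_1 = 1, and a_k = a_{k-1} + a_{k-2} for k >= 2. These are the Fibonacci numbers F_k.
Iterating from F_0 = 0, F_1 = 1:
F_0=0, F_1=1, F_2=1, F_3=2, F_4=3, F_5=5, F_6=8, F_7=13, F_8=21, F_9=34, ...
F_83 = 99194853094755497.

99194853094755497


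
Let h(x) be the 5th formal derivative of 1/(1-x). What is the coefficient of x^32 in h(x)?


Differentiating 5 times: d^5/dx^5 [1/(1-x)] = 5!/(1-x)^6.
The expansion 1/(1-x)^6 = sum_{k>=0} C(k+5, 5) x^k, so the coefficient of x^n in 5!/(1-x)^6 is 5! * C(n+5, 5).
For n = 32: 120 * C(37, 5) = 120 * 435897 = 52307640

52307640


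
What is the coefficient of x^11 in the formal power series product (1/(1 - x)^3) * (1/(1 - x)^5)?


Combine the factors: (1/(1 - x)^3) * (1/(1 - x)^5) = 1/(1 - x)^8.
Then use 1/(1 - x)^r = sum_{k>=0} C(k + r - 1, r - 1) x^k with r = 8 and k = 11:
C(18, 7) = 31824.

31824


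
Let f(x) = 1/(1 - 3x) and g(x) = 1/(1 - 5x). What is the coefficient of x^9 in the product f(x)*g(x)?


The coefficient of x^n in f*g is the Cauchy product: sum_{k=0}^{n} a^k * b^(n-k).
With a=3, b=5, n=9:
sum_{k=0}^{9} 3^k * 5^(9-k)
= 4853288

4853288


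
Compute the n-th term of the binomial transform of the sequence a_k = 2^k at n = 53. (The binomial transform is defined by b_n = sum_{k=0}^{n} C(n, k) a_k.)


With a_k = 2^k, b_n = sum_{k=0}^{n} C(n, k) 2^k = (1 + 2)^n by the binomial theorem.
For n = 53: (1 + 2)^53 = 3^53 = 19383245667680019896796723.

19383245667680019896796723


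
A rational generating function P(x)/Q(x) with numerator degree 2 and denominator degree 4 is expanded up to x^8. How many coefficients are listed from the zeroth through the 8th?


Expanding up to x^8 gives the coefficients for x^0, x^1, ..., x^8.
That is 8 + 1 = 9 coefficients in total.

9


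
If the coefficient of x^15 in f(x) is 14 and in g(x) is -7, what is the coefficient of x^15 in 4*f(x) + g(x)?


Scalar multiplication scales coefficients: 4 * 14 = 56.
Then add the g coefficient: 56 + -7
= 49

49


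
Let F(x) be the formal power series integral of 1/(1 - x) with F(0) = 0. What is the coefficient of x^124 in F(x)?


1/(1 - x) = sum_{k>=0} x^k. Integrating termwise and using F(0) = 0 gives
F(x) = sum_{k>=0} x^(k+1) / (k+1) = sum_{m>=1} x^m / m = -ln(1 - x).
So the coefficient of x^124 is 1/124 = 1/124.

1/124


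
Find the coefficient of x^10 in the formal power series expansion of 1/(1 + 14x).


Write 1/(1 + c x) = 1/(1 - (-c) x) and apply the geometric-series identity
1/(1 - y) = sum_{k>=0} y^k to get 1/(1 + c x) = sum_{k>=0} (-c)^k x^k.
So the coefficient of x^k is (-c)^k = (-1)^k * c^k.
Here c = 14 and k = 10:
(-14)^10 = 1 * 289254654976 = 289254654976

289254654976


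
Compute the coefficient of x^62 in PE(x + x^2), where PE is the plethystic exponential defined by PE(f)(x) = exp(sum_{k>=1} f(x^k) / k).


With f(x) = x + x^2, the exponent is sum_{k>=1} (x^k + x^(2k)) / k = -ln(1 - x) - ln(1 - x^2). Exponentiating:
PE(x + x^2) = 1 / ((1 - x)(1 - x^2)).
This is the generating function for partitions of n into parts of size 1 or 2. The number of 2's can be any j in 0..31, and the rest are 1's, so
[x^62] = floor(62/2) + 1 = 32.

32


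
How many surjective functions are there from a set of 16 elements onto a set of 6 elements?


By inclusion-exclusion on which target elements are missed, the number of surjections from an n-set onto a k-set is
surj(n, k) = sum_{j=0}^{k} (-1)^j C(k, j) (k - j)^n.
Equivalently surj(n, k) = k! * S(n, k), where S(n, k) is the Stirling number of the second kind.
For n = 16, k = 6:
S(16, 6) = 2734926558, so
surj = 6! * 2734926558 = 720 * 2734926558 = 1969147121760.

1969147121760


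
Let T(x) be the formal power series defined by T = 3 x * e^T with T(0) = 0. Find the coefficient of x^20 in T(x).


Apply the Lagrange inversion formula: if T = 3 x * phi(T) with phi(t) = e^t, then
[x^n] T = 3^n * (1/n) [t^(n-1)] phi(t)^n = 3^n * (1/n) [t^(n-1)] e^(n t) = 3^n * (1/n) * n^(n-1) / (n-1)! = 3^n * n^(n-1) / n!.
When c = 1 this is the Cayley count of rooted labeled trees on n vertices, divided by n!.
For n = 20: 3^20 * 20^19 / 20! = 3486784401 * 5242880000000000000000000/2432902008176640000 = 17006112000000000000000/2263261.

17006112000000000000000/2263261


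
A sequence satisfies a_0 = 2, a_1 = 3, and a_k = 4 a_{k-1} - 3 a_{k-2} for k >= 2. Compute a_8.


The characteristic equation is t^2 - 4 t + 3 = 0, with roots r_1 = 3 and r_2 = 1 (so c_1 = r_1 + r_2, c_2 = -r_1 r_2 as required).
One can use the closed form a_n = A r_1^n + B r_2^n, but direct iteration is more reliable:
a_0 = 2, a_1 = 3, a_2 = 6, a_3 = 15, a_4 = 42, a_5 = 123, a_6 = 366, a_7 = 1095, a_8 = 3282.
So a_8 = 3282.

3282


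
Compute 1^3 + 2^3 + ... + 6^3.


This power sum has a closed form given by Faulhaber's formula
sum_{k=1}^{m} k^p = (1 / (p + 1)) * sum_{j=0}^{p} C(p + 1, j) B_j m^(p + 1 - j),
but for small m direct computation is fastest:
1 + 8 + 27 + 64 + 125 + 216 = 441.

441


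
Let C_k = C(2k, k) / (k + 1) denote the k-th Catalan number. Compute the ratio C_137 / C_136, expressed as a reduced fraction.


Using C_k = (2k)! / (k! (k+1)!), the ratio C_{k+1}/C_k simplifies to
C_{k+1}/C_k = [(2k+2)! / ((k+1)! (k+2)!)] * [k! (k+1)! / (2k)!]
 = (2k+2)(2k+1) / ((k+1)(k+2)) = 2(2k+1) / (k+2).
For k = 136: 2(2*136 + 1) / (136 + 2) = 546/138 = 91/23.

91/23


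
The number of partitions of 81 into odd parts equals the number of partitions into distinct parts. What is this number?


Computing partitions of 81 into odd parts (1, 3, 5, ...):
Using the generating function prod_{k>=0} 1/(1-x^(2k+1)),
the count is 84756

84756


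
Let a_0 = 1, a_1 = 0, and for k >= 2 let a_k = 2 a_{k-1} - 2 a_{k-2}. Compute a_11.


Iterating the recurrence forward:
a_0 = 1
a_1 = 0
a_2 = 2*0 - 2*1 = -2
a_3 = 2*-2 - 2*0 = -4
a_4 = 2*-4 - 2*-2 = -4
a_5 = 2*-4 - 2*-4 = 0
a_6 = 2*0 - 2*-4 = 8
a_7 = 2*8 - 2*0 = 16
a_8 = 2*16 - 2*8 = 16
a_9 = 2*16 - 2*16 = 0
a_10 = 2*0 - 2*16 = -32
a_11 = 2*-32 - 2*0 = -64
So a_11 = -64.

-64


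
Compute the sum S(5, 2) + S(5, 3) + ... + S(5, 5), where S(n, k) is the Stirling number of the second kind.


By definition, S(n, k) counts partitions of an n-set into exactly k nonempty blocks.
Computing row n = 5 for k = 2..5:
S(5, k): 15, 25, 10, 1
Sum = 51.

51


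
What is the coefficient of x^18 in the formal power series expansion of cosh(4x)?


The Maclaurin series is cosh(t) = sum_{m>=0} t^(2m) / (2m)!, so substituting t = 4x, only even powers of x are nonzero, with coefficient of x^(2m) equal to 4^(2m) / (2m)!.
For x^18 the coefficient is 4^18/18! = 68719476736/6402373705728000 = 1048576/97692469875.

1048576/97692469875


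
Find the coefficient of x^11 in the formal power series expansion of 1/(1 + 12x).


Write 1/(1 + c x) = 1/(1 - (-c) x) and apply the geometric-series identity
1/(1 - y) = sum_{k>=0} y^k to get 1/(1 + c x) = sum_{k>=0} (-c)^k x^k.
So the coefficient of x^k is (-c)^k = (-1)^k * c^k.
Here c = 12 and k = 11:
(-12)^11 = -1 * 743008370688 = -743008370688

-743008370688


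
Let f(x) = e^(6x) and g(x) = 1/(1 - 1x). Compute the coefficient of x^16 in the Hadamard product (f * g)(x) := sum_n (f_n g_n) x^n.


Expanding: f_k = 6^k/k! (from e^(6x)) and g_k = 1^k (from 1/(1 - 1x)). So the Hadamard coefficient (f * g)_k = 6^k 1^k / k! = (6)^k / k!.
For k = 16: 6^16/16! = 2821109907456/20922789888000 = 118098/875875.

118098/875875


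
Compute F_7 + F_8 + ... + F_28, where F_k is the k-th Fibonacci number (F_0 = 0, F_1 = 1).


Use the identity sum_{k=0}^{N} F_k = F_{N+2} - 1 (which follows from F_{k+2} - F_{k+1} = F_k). Then
sum_{k=7}^{28} F_k = (F_{30} - 1) - (F_{8} - 1) = F_{30} - F_{8}.
Computing: F_{30} = 832040, F_{8} = 21, so
Sum = 832040 - 21 = 832019.

832019


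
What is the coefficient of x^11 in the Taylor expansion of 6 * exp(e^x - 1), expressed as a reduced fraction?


exp(e^x - 1) = sum_{k>=0} Bell_k x^k / k!, where Bell_k is the k-th Bell number.
So the coefficient of x^11 is 6 * Bell_11 / 11!.
Computing: Bell_11 = 678570 and 11! = 39916800, giving
6 * 678570/39916800 = 22619/221760.

22619/221760


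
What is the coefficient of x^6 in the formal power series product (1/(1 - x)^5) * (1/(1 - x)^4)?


Combine the factors: (1/(1 - x)^5) * (1/(1 - x)^4) = 1/(1 - x)^9.
Then use 1/(1 - x)^r = sum_{k>=0} C(k + r - 1, r - 1) x^k with r = 9 and k = 6:
C(14, 8) = 3003.

3003


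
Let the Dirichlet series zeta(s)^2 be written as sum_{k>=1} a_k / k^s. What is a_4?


The Dirichlet convolution of the constant function 1 with itself gives (1 * 1)(k) = sum_{d | k} 1 = d(k), the number of positive divisors of k.
Since zeta(s) = sum_{k>=1} 1/k^s, we have zeta(s)^2 = sum_{k>=1} d(k)/k^s, so a_k = d(k).
For k = 4: the divisors are 1, 2, 4.
Count = 3.

3


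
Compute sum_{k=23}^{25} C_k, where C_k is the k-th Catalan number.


C_23 through C_25: 343059613650, 1289904147324, 4861946401452
Sum = 343059613650 + 1289904147324 + 4861946401452
= 6494910162426

6494910162426


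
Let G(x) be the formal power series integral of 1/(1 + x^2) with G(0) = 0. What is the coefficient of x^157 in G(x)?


1/(1 + x^2) = sum_{j>=0} (-1)^j x^(2j). Integrating termwise with G(0) = 0:
G(x) = sum_{j>=0} (-1)^j x^(2j+1) / (2j+1) = arctan(x).
Only odd powers are nonzero. For x^157 write 157 = 2*78 + 1, giving
(-1)^78 / 157 = 1/157 = 1/157.

1/157


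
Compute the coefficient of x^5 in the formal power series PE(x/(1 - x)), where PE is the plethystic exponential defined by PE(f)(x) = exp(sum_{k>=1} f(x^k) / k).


For f(x) = x/(1 - x) we have
sum_{k>=1} f(x^k) / k = sum_{k>=1} (1/k) * x^k / (1 - x^k) = sum_{k, m >= 1} x^(k m) / k,
which after exponentiating simplifies to
PE(x/(1 - x)) = prod_{k>=1} 1 / (1 - x^k).
This is the generating function for the partition function p(n), so the coefficient of x^5 is p(5).
Computing p(5) by dynamic programming over parts 1, 2, ..., 5: p(5) = 7.

7


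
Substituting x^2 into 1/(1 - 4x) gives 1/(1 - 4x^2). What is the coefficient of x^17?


Since 1/(1 - 4x^2) only has even powers of x,
the coefficient of x^17 (odd) is 0.

0


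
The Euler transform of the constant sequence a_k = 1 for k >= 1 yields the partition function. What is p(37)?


The Euler transform converts the sequence a_k = 1 into the number of integer partitions.
Using the recurrence or dynamic programming:
p(37) = 21637

21637


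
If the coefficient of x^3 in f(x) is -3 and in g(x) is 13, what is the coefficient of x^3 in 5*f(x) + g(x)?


Scalar multiplication scales coefficients: 5 * -3 = -15.
Then add the g coefficient: -15 + 13
= -2

-2


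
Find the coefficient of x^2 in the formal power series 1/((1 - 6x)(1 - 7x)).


By partial fractions or Cauchy convolution:
The coefficient equals sum_{k=0}^{2} 6^k * 7^(2-k).
= 127

127


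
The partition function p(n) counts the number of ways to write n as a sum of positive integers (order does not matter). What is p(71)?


Using the generating function prod_{k>=1} 1/(1-x^k), we compute p(71).
By dynamic programming over parts 1 through 71:
p(71) = 4697205

4697205


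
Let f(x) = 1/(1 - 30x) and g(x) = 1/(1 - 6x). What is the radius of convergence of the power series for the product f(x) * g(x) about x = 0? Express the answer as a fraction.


The radius of 1/(1 - 30x) is 1/30 (nearest singularity at x = 1/30), and the radius of 1/(1 - 6x) is 1/6.
The product f(x)*g(x) = 1/((1 - 30x)(1 - 6x)) has singularities at both 1/30 and 1/6, so its radius of convergence is the distance to the nearest one:
min(1/30, 1/6) = 1/30.

1/30


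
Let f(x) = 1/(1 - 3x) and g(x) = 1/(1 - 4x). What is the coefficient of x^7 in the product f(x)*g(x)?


The coefficient of x^n in f*g is the Cauchy product: sum_{k=0}^{n} a^k * b^(n-k).
With a=3, b=4, n=7:
sum_{k=0}^{7} 3^k * 4^(7-k)
= 58975

58975


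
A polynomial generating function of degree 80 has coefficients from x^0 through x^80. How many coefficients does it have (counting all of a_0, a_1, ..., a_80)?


A polynomial of degree 80 takes the form a_0 + a_1 x + ... + a_80 x^80.
The number of coefficients is 80 + 1 = 81.

81


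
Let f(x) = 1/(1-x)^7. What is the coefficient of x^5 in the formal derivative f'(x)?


Differentiate: d/dx [ 1/(1-x)^r ] = r / (1-x)^(r+1).
Here r = 7, so f'(x) = 7 / (1-x)^8.
The expansion of 1/(1-x)^(r+1) has coefficient of x^n equal to C(n+r, r).
So the coefficient of x^5 in f'(x) is
7 * C(12, 7) = 7 * 792 = 5544

5544


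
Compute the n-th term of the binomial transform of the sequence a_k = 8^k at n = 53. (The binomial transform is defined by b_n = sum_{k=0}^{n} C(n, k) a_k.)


With a_k = 8^k, b_n = sum_{k=0}^{n} C(n, k) 8^k = (1 + 8)^n by the binomial theorem.
For n = 53: (1 + 8)^53 = 9^53 = 375710212613636260325580163599137907799836383538729.

375710212613636260325580163599137907799836383538729


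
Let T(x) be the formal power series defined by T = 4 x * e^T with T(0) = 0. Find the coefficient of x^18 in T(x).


Apply the Lagrange inversion formula: if T = 4 x * phi(T) with phi(t) = e^t, then
[x^n] T = 4^n * (1/n) [t^(n-1)] phi(t)^n = 4^n * (1/n) [t^(n-1)] e^(n t) = 4^n * (1/n) * n^(n-1) / (n-1)! = 4^n * n^(n-1) / n!.
When c = 1 this is the Cayley count of rooted labeled trees on n vertices, divided by n!.
For n = 18: 4^18 * 18^17 / 18! = 68719476736 * 2185911559738696531968/6402373705728000 = 349351379311776170508288/14889875.

349351379311776170508288/14889875


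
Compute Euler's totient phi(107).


phi(n) counts integers in [1, n] coprime to n. Using the multiplicative formula phi(n) = n * prod_{p | n} (1 - 1/p):
107 = 107, so
phi(107) = 107 * (1 - 1/107) = 106.

106
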